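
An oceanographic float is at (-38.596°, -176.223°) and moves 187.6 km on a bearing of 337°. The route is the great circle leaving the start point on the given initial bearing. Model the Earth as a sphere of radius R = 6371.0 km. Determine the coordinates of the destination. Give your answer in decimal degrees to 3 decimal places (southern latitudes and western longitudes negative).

Central angle δ = d/R = 0.029446 rad.
Start latitude φ₁ = -0.673627 rad; initial bearing θ = 5.881760 rad.
Destination latitude: φ₂ = arcsin( sin φ₁ cos δ + cos φ₁ sin δ cos θ ) = arcsin(-0.602373) = -37.040°.
Δλ = atan2( sin θ sin δ cos φ₁ , cos δ − sin φ₁ sin φ₂ ) = atan2(-0.008991, 0.623791) = -0.014412 rad = -0.826°.
Hence λ₂ = -176.223° + -0.826° = -177.049°.

latitude -37.040°, longitude -177.049°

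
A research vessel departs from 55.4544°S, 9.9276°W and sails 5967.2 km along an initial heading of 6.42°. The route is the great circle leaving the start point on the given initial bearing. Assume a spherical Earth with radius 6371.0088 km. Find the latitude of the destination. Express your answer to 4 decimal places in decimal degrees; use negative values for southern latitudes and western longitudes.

latitude -1.9544°

Central angle δ = d/R = 0.936618 rad.
Start latitude φ₁ = -0.967862 rad; initial bearing θ = 0.112050 rad.
Applying the spherical law of cosines for sides, sin φ₂ = sin φ₁ cos δ + cos φ₁ sin δ cos θ = -0.034104, so φ₂ = -1.9544°.
Δλ = atan2( sin θ sin δ cos φ₁ , cos δ − sin φ₁ sin φ₂ ) = atan2(0.051078, 0.564426) = 0.090249 rad = 5.1709°.
Hence λ₂ = -9.9276° + 5.1709° = -4.7567°.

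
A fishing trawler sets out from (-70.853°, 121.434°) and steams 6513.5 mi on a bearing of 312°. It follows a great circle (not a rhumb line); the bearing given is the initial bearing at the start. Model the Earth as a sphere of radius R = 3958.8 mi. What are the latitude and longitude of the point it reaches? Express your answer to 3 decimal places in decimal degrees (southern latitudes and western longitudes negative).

δ = 6513.5/3958.8 = 1.645322 rad (94.2700°).
Converting: φ₁ = -1.236618 rad, θ = 5.445427 rad.
Applying the spherical law of cosines for sides, sin φ₂ = sin φ₁ cos δ + cos φ₁ sin δ cos θ = 0.289199, so φ₂ = 16.810°.
Δλ = atan2( sin θ sin δ cos φ₁ , cos δ − sin φ₁ sin φ₂ ) = atan2(-0.243070, 0.198744) = -0.885391 rad = -50.729°.
Hence λ₂ = 121.434° + -50.729° = 70.705°.

latitude 16.810°, longitude 70.705°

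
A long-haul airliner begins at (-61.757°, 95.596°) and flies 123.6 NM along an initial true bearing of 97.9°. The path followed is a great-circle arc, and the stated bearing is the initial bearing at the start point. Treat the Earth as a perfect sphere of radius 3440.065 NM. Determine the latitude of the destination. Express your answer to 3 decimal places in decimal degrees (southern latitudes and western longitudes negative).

δ = 123.6/3440.065 = 0.035930 rad (2.0586°).
With φ₁ = -61.757° = -1.077863 rad and θ = 97.9° = 1.708677 rad:
sin φ₂ = sin φ₁ cos δ + cos φ₁ sin δ cos θ = (-0.880949)(0.999355) + (0.473212)(0.035922)(-0.137445) = -0.882716
φ₂ = asin(-0.882716) = -1.081612 rad = -61.972°.
For the longitude increment, Δλ = atan2( sin θ sin δ cos φ₁, cos δ − sin φ₁ sin φ₂ ) = atan2(0.016837, 0.221727) = 4.343°.
Hence λ₂ = 95.596° + 4.343° = 99.939°.

latitude -61.972°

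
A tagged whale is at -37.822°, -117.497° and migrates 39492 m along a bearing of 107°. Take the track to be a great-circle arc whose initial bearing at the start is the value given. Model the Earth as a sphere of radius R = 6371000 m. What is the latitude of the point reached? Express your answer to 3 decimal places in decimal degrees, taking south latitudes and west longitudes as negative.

latitude -37.925°

Central angle δ = d/R = 0.006199 rad.
With φ₁ = -37.822° = -0.660118 rad and θ = 107° = 1.867502 rad:
sin φ₂ = sin φ₁ cos δ + cos φ₁ sin δ cos θ = (-0.613210)(0.999981) + (0.789920)(0.006199)(-0.292372) = -0.614630
φ₂ = asin(-0.614630) = -0.661917 rad = -37.925°.
Then Δλ = atan2(0.004683, 0.623083) = 0.007515 rad, from sin θ sin δ cos φ₁ over cos δ − sin φ₁ sin φ₂.
λ₂ = λ₁ + Δλ = -117.066°.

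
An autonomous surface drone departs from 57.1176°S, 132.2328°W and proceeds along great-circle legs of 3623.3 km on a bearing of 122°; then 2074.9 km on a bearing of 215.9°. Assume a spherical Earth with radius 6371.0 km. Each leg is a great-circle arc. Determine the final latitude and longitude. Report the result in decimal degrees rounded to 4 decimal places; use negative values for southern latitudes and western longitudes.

latitude -71.5028°, longitude -103.9804°

Apply the spherical direct solution leg by leg, carrying full precision between legs.
Leg 1: from (-57.1176°, -132.2328°), δ = 3623.3/6371 = 0.568718 rad, θ = 122° → φ = -59.6030°, λ = -67.7275°.
Leg 2: from (-59.6030°, -67.7275°), δ = 2074.9/6371 = 0.325679 rad, θ = 215.9° → φ = -71.5028°, λ = -103.9804°.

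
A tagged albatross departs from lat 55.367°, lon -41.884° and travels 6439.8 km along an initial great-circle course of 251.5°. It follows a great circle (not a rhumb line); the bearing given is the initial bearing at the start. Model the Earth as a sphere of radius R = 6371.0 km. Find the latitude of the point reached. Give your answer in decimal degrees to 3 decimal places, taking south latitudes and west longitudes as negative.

latitude 16.516°

δ = 6439.8/6371 = 1.010799 rad (57.9145°).
Start latitude φ₁ = 0.966336 rad; initial bearing θ = 4.389503 rad.
Applying the spherical law of cosines for sides, sin φ₂ = sin φ₁ cos δ + cos φ₁ sin δ cos θ = 0.284277, so φ₂ = 16.516°.
For the longitude increment, Δλ = atan2( sin θ sin δ cos φ₁, cos δ − sin φ₁ sin φ₂ ) = atan2(-0.456628, 0.297278) = -56.935°.
λ₂ = -41.884° + -56.935° = -98.819°.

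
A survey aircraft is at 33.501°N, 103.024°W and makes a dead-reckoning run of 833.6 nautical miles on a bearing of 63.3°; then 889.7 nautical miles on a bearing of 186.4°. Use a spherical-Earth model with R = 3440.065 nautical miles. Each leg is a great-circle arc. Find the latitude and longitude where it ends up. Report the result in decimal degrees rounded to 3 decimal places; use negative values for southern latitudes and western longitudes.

Apply the spherical direct solution leg by leg, carrying full precision between legs.
Leg 1: from (33.501°, -103.024°), δ = 833.6/3440.065 = 0.242321 rad, θ = 63.3° → φ = 38.736°, λ = -87.073°.
Leg 2: from (38.736°, -87.073°), δ = 889.7/3440.065 = 0.258629 rad, θ = 186.4° → φ = 23.996°, λ = -88.861°.

latitude 23.996°, longitude -88.861°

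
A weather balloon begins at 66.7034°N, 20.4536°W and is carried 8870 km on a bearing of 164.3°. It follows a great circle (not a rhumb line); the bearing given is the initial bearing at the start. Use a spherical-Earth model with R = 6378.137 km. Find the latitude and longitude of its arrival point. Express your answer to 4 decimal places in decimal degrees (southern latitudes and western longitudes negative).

latitude -12.1251°, longitude -4.6526°

The arc subtends δ = 8870/6378.137 = 1.390688 rad at the centre.
With φ₁ = 66.7034° = 1.164194 rad and θ = 164.3° = 2.867576 rad:
Applying the spherical law of cosines for sides, sin φ₂ = sin φ₁ cos δ + cos φ₁ sin δ cos θ = -0.210046, so φ₂ = -12.1251°.
For the longitude increment, Δλ = atan2( sin θ sin δ cos φ₁, cos δ − sin φ₁ sin φ₂ ) = atan2(0.105289, 0.372057) = 15.8010°.
λ₂ = -20.4536° + 15.8010° = -4.6526°.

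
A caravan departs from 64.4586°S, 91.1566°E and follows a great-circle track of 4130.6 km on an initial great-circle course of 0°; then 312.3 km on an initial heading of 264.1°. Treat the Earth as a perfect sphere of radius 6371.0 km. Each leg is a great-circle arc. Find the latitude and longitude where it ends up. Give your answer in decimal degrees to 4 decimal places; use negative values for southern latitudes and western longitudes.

Apply the spherical direct solution leg by leg, carrying full precision between legs.
Leg 1: from (-64.4586°, 91.1566°), δ = 4130.6/6371 = 0.648344 rad, θ = 0° → φ = -27.3112°, λ = 91.1566°.
Leg 2: from (-27.3112°, 91.1566°), δ = 312.3/6371 = 0.049019 rad, θ = 264.1° → φ = -27.5646°, λ = 88.0049°.

latitude -27.5646°, longitude 88.0049°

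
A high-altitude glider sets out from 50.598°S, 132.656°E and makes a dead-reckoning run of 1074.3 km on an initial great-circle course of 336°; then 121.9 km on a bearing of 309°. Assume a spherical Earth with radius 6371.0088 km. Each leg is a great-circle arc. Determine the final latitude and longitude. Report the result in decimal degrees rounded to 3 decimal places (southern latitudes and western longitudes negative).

Apply the spherical direct solution leg by leg, carrying full precision between legs.
Leg 1: from (-50.598°, 132.656°), δ = 1074.3/6371.0088 = 0.168623 rad, θ = 336° → φ = -41.639°, λ = 127.415°.
Leg 2: from (-41.639°, 127.415°), δ = 121.9/6371.0088 = 0.019134 rad, θ = 309° → φ = -40.943°, λ = 126.288°.

latitude -40.943°, longitude 126.288°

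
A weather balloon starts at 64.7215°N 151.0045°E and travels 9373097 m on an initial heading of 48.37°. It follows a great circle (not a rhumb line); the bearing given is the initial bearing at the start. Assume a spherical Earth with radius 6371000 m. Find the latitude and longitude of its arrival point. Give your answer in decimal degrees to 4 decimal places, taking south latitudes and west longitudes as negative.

Central angle δ = d/R = 1.471213 rad.
With φ₁ = 64.7215° = 1.129603 rad and θ = 48.37° = 0.844216 rad:
sin φ₂ = sin φ₁ cos δ + cos φ₁ sin δ cos θ = (0.904243)(0.099419) + (0.427019)(0.995046)(0.664318) = 0.372169
φ₂ = asin(0.372169) = 0.381345 rad = 21.8495°.
Δλ = atan2( sin θ sin δ cos φ₁ , cos δ − sin φ₁ sin φ₂ ) = atan2(0.317594, -0.237113) = 2.212112 rad = 126.7447°.
λ₂ = 151.0045° + 126.7447° = 277.7492°, normalized to (−180°, 180°] → -82.2508°.

latitude 21.8495°, longitude -82.2508°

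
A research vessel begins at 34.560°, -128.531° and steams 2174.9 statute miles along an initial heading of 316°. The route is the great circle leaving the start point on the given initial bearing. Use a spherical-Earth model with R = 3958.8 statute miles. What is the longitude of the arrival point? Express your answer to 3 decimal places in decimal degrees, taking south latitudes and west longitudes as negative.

The arc subtends δ = 2174.9/3958.8 = 0.549384 rad at the centre.
With φ₁ = 34.560° = 0.603186 rad and θ = 316° = 5.515240 rad:
sin φ₂ = sin φ₁ cos δ + cos φ₁ sin δ cos θ = (0.567269)(0.852847) + (0.823533)(0.522162)(0.719340) = 0.793122
φ₂ = asin(0.793122) = 0.915918 rad = 52.478°.
Then Δλ = atan2(-0.298715, 0.402933) = -0.637943 rad, from sin θ sin δ cos φ₁ over cos δ − sin φ₁ sin φ₂.
λ₂ = -128.531° + -36.551° = -165.082°.

longitude -165.082°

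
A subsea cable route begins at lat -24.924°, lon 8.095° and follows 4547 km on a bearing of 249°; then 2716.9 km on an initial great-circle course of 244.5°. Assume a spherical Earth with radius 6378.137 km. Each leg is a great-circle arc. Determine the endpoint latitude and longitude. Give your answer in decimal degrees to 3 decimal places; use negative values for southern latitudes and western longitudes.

Apply the spherical direct solution leg by leg, carrying full precision between legs.
Leg 1: from (-24.924°, 8.095°), δ = 4547/6378.137 = 0.712904 rad, θ = 249° → φ = -32.096°, λ = -38.022°.
Leg 2: from (-32.096°, -38.022°), δ = 2716.9/6378.137 = 0.425971 rad, θ = 244.5° → φ = -39.387°, λ = -66.874°.

latitude -39.387°, longitude -66.874°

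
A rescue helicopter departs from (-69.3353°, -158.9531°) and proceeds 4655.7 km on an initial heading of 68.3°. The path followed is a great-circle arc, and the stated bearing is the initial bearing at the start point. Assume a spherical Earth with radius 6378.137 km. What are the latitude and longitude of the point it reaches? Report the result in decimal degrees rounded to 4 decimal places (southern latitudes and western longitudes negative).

latitude -37.6079°, longitude -107.5011°

Angular distance δ = d/R = 4655.7 / 6378.137 = 0.729947 rad.
Converting: φ₁ = -1.210129 rad, θ = 1.192060 rad.
sin φ₂ = sin φ₁ cos δ + cos φ₁ sin δ cos θ = (-0.935662)(0.745210) + (0.352898)(0.666830)(0.369747) = -0.610254
φ₂ = asin(-0.610254) = -0.656382 rad = -37.6079°.
Δλ = atan2( sin θ sin δ cos φ₁ , cos δ − sin φ₁ sin φ₂ ) = atan2(0.218646, 0.174218) = 0.898007 rad = 51.4520°.
λ₂ = -158.9531° + 51.4520° = -107.5011°.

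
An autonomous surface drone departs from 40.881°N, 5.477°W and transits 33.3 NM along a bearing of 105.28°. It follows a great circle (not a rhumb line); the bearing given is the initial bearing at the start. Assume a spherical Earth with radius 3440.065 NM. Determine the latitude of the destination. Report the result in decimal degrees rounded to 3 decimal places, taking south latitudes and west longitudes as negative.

Central angle δ = d/R = 0.009680 rad.
Converting: φ₁ = 0.713508 rad, θ = 1.837483 rad.
Applying the spherical law of cosines for sides, sin φ₂ = sin φ₁ cos δ + cos φ₁ sin δ cos θ = 0.652531, so φ₂ = 40.733°.
Then Δλ = atan2(0.007060, 0.572878) = 0.012323 rad, from sin θ sin δ cos φ₁ over cos δ − sin φ₁ sin φ₂.
λ₂ = -5.477° + 0.706° = -4.771°.

latitude 40.733°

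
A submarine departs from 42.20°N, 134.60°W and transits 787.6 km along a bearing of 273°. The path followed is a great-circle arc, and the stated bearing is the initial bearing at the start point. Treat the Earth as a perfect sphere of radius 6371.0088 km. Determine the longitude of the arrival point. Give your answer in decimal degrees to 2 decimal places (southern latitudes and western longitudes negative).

δ = 787.6/6371.0088 = 0.123622 rad (7.0830°).
Converting: φ₁ = 0.736529 rad, θ = 4.764749 rad.
sin φ₂ = sin φ₁ cos δ + cos φ₁ sin δ cos θ = (0.671721)(0.992368) + (0.740805)(0.123308)(0.052336) = 0.671375
φ₂ = asin(0.671375) = 0.736063 rad = 42.17°.
Δλ = atan2( sin θ sin δ cos φ₁ , cos δ − sin φ₁ sin φ₂ ) = atan2(-0.091222, 0.541392) = -0.166927 rad = -9.56°.
λ₂ = λ₁ + Δλ = -144.16°.

longitude -144.16°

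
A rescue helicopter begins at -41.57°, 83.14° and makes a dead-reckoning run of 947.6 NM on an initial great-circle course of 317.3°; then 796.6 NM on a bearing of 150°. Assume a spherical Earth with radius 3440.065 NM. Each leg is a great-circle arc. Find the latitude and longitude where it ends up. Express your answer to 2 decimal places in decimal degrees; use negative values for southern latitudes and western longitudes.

Apply the spherical direct solution leg by leg, carrying full precision between legs.
Leg 1: from (-41.57°, 83.14°), δ = 947.6/3440.065 = 0.275460 rad, θ = 317.3° → φ = -29.27°, λ = 70.93°.
Leg 2: from (-29.27°, 70.93°), δ = 796.6/3440.065 = 0.231565 rad, θ = 150° → φ = -40.49°, λ = 79.61°.

latitude -40.49°, longitude 79.61°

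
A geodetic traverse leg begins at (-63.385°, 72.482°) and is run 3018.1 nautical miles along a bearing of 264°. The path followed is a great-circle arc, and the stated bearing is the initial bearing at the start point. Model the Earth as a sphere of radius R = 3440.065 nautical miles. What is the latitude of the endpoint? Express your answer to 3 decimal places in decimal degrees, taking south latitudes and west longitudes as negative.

latitude -37.408°

Central angle δ = d/R = 0.877338 rad.
With φ₁ = -63.385° = -1.106277 rad and θ = 264° = 4.607669 rad:
Destination latitude: φ₂ = arcsin( sin φ₁ cos δ + cos φ₁ sin δ cos θ ) = arcsin(-0.607482) = -37.408°.
For the longitude increment, Δλ = atan2( sin θ sin δ cos φ₁, cos δ − sin φ₁ sin φ₂ ) = atan2(-0.342637, 0.096090) = -74.334°.
λ₂ = 72.482° + -74.334° = -1.852°.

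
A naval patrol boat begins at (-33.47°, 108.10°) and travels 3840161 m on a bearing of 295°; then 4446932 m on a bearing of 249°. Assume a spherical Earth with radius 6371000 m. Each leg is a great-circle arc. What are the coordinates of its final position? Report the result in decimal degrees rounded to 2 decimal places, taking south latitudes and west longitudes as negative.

Apply the spherical direct solution leg by leg, carrying full precision between legs.
Leg 1: from (-33.47°, 108.10°), δ = 3840161/6371000 = 0.602756 rad, θ = 295° → φ = -14.74°, λ = 76.01°.
Leg 2: from (-14.74°, 76.01°), δ = 4446932/6371000 = 0.697996 rad, θ = 249° → φ = -24.69°, λ = 34.68°.

latitude -24.69°, longitude 34.68°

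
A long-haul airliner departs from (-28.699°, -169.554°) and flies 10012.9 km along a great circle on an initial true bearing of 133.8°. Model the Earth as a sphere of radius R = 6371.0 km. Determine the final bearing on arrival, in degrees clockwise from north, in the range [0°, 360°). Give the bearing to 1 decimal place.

final bearing 52.8°

The arc subtends δ = 10012.9/6371 = 1.571637 rad at the centre.
Converting: φ₁ = -0.500892 rad, θ = 2.335251 rad.
sin φ₂ = sin φ₁ cos δ + cos φ₁ sin δ cos θ = (-0.480208)(-0.000841) + (0.877155)(1.000000)(-0.692143) = -0.606713
φ₂ = asin(-0.606713) = -0.651918 rad = -37.352°.
Δλ = atan2( sin θ sin δ cos φ₁ , cos δ − sin φ₁ sin φ₂ ) = atan2(0.633095, -0.292189) = 2.003193 rad = 114.774°.
λ₂ = -169.554° + 114.774° = -54.780°.
The forward bearing on arrival equals the back-azimuth from the destination plus 180°.
Back-azimuth from P₂ (-37.4°, -54.8°) to P₁ (-28.7°, -169.6°), with Δλ' = λ₁ − λ₂ = -114.8°: atan2( sin Δλ' cos φ₁ , cos φ₂ sin φ₁ − sin φ₂ cos φ₁ cos Δλ' ) = 232.8°.
Final bearing = (232.8° + 180°) mod 360° = 52.8°.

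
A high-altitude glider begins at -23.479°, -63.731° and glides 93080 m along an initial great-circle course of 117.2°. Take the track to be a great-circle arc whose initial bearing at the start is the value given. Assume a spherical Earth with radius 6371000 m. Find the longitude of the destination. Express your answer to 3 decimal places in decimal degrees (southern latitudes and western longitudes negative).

longitude -62.917°

Central angle δ = d/R = 0.014610 rad.
Start latitude φ₁ = -0.409786 rad; initial bearing θ = 2.045526 rad.
sin φ₂ = sin φ₁ cos δ + cos φ₁ sin δ cos θ = (-0.398413)(0.999893) + (0.917206)(0.014609)(-0.457098) = -0.404495
φ₂ = asin(-0.404495) = -0.416427 rad = -23.860°.
Δλ = atan2( sin θ sin δ cos φ₁ , cos δ − sin φ₁ sin φ₂ ) = atan2(0.011918, 0.838737) = 0.014209 rad = 0.814°.
λ₂ = λ₁ + Δλ = -62.917°.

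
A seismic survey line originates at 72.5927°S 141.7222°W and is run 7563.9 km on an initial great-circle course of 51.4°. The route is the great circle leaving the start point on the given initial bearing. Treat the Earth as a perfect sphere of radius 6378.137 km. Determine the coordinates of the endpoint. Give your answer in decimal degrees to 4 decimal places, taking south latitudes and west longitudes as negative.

latitude -10.6770°, longitude -94.2367°

Central angle δ = d/R = 1.185911 rad.
Start latitude φ₁ = -1.266982 rad; initial bearing θ = 0.897099 rad.
sin φ₂ = sin φ₁ cos δ + cos φ₁ sin δ cos θ = (-0.954202)(0.375453) + (0.299162)(0.926841)(0.623880) = -0.185271
φ₂ = asin(-0.185271) = -0.186348 rad = -10.6770°.
Δλ = atan2( sin θ sin δ cos φ₁ , cos δ − sin φ₁ sin φ₂ ) = atan2(0.216697, 0.198667) = 0.828779 rad = 47.4855°.
λ₂ = λ₁ + Δλ = -94.2367°.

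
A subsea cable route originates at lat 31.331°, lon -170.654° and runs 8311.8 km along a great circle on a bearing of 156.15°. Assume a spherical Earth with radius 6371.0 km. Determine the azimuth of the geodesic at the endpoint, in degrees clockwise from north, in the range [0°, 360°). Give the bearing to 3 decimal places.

Central angle δ = d/R = 1.304630 rad.
With φ₁ = 31.331° = 0.546829 rad and θ = 156.15° = 2.725332 rad:
Destination latitude: φ₂ = arcsin( sin φ₁ cos δ + cos φ₁ sin δ cos θ ) = arcsin(-0.616954) = -38.094°.
For the longitude increment, Δλ = atan2( sin θ sin δ cos φ₁, cos δ − sin φ₁ sin φ₂ ) = atan2(0.333219, 0.583839) = 29.715°.
λ₂ = -170.654° + 29.715° = -140.939°.
The forward bearing on arrival equals the back-azimuth from the destination plus 180°.
Back-azimuth from P₂ (-38.094°, -140.939°) to P₁ (31.331°, -170.654°), with Δλ' = λ₁ − λ₂ = -29.715°: atan2( sin Δλ' cos φ₁ , cos φ₂ sin φ₁ − sin φ₂ cos φ₁ cos Δλ' ) = 333.969°.
Final bearing = (333.969° + 180°) mod 360° = 153.969°.

final bearing 153.969°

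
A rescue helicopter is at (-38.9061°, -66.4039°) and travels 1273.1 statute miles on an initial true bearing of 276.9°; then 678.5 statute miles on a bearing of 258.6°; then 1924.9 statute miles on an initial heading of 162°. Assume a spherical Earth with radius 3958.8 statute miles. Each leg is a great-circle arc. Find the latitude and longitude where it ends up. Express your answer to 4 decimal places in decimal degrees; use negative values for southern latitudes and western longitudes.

latitude -61.4125°, longitude -83.1219°

Apply the spherical direct solution leg by leg, carrying full precision between legs.
Leg 1: from (-38.9061°, -66.4039°), δ = 1273.1/3958.8 = 0.321587 rad, θ = 276.9° → φ = -34.4926°, λ = -88.7818°.
Leg 2: from (-34.4926°, -88.7818°), δ = 678.5/3958.8 = 0.171390 rad, θ = 258.6° → φ = -35.8586°, λ = -100.6866°.
Leg 3: from (-35.8586°, -100.6866°), δ = 1924.9/3958.8 = 0.486233 rad, θ = 162° → φ = -61.4125°, λ = -83.1219°.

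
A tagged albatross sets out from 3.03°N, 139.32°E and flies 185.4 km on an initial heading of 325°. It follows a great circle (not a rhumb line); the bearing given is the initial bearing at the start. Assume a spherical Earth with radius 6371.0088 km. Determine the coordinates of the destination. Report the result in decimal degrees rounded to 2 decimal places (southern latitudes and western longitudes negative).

Central angle δ = d/R = 0.029101 rad.
Converting: φ₁ = 0.052883 rad, θ = 5.672320 rad.
Applying the spherical law of cosines for sides, sin φ₂ = sin φ₁ cos δ + cos φ₁ sin δ cos θ = 0.076638, so φ₂ = 4.40°.
For the longitude increment, Δλ = atan2( sin θ sin δ cos φ₁, cos δ − sin φ₁ sin φ₂ ) = atan2(-0.016666, 0.995526) = -0.96°.
λ₂ = λ₁ + Δλ = 138.36°.

latitude 4.40°, longitude 138.36°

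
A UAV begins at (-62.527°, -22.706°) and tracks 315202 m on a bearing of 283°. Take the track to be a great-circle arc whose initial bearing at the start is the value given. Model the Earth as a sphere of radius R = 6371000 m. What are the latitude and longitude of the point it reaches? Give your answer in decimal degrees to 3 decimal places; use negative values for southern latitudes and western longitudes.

δ = 315202/6371000 = 0.049474 rad (2.8347°).
With φ₁ = -62.527° = -1.091302 rad and θ = 283° = 4.939282 rad:
Applying the spherical law of cosines for sides, sin φ₂ = sin φ₁ cos δ + cos φ₁ sin δ cos θ = -0.881010, so φ₂ = -61.764°.
Then Δλ = atan2(-0.022230, 0.217119) = -0.102031 rad, from sin θ sin δ cos φ₁ over cos δ − sin φ₁ sin φ₂.
λ₂ = -22.706° + -5.846° = -28.552°.

latitude -61.764°, longitude -28.552°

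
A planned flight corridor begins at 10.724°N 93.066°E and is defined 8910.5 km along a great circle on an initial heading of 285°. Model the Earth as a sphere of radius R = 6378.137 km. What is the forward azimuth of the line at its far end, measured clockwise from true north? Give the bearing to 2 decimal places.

final bearing 261.65°

The arc subtends δ = 8910.5/6378.137 = 1.397038 rad at the centre.
Start latitude φ₁ = 0.187169 rad; initial bearing θ = 4.974188 rad.
Destination latitude: φ₂ = arcsin( sin φ₁ cos δ + cos φ₁ sin δ cos θ ) = arcsin(0.282640) = 16.418°.
Δλ = atan2( sin θ sin δ cos φ₁ , cos δ − sin φ₁ sin φ₂ ) = atan2(-0.934765, 0.120292) = -1.442813 rad = -82.667°.
λ₂ = 93.066° + -82.667° = 10.399°.
The forward bearing on arrival equals the back-azimuth from the destination plus 180°.
Back-azimuth from P₂ (16.42°, 10.40°) to P₁ (10.72°, 93.07°), with Δλ' = λ₁ − λ₂ = 82.67°: atan2( sin Δλ' cos φ₁ , cos φ₂ sin φ₁ − sin φ₂ cos φ₁ cos Δλ' ) = 81.65°.
Final bearing = (81.65° + 180°) mod 360° = 261.65°.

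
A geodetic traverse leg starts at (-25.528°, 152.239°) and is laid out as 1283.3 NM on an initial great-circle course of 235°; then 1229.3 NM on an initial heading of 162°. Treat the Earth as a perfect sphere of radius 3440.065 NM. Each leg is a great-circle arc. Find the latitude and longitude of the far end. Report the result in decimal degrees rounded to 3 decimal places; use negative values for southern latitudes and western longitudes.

latitude -55.214°, longitude 141.461°

Apply the spherical direct solution leg by leg, carrying full precision between legs.
Leg 1: from (-25.528°, 152.239°), δ = 1283.3/3440.065 = 0.373045 rad, θ = 235° → φ = -36.153°, λ = 130.540°.
Leg 2: from (-36.153°, 130.540°), δ = 1229.3/3440.065 = 0.357348 rad, θ = 162° → φ = -55.214°, λ = 141.461°.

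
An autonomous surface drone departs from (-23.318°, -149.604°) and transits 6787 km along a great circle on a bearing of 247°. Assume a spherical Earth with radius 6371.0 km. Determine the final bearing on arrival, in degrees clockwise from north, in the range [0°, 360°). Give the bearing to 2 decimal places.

The arc subtends δ = 6787/6371 = 1.065296 rad at the centre.
With φ₁ = -23.318° = -0.406976 rad and θ = 247° = 4.310963 rad:
Destination latitude: φ₂ = arcsin( sin φ₁ cos δ + cos φ₁ sin δ cos θ ) = arcsin(-0.505621) = -30.373°.
For the longitude increment, Δλ = atan2( sin θ sin δ cos φ₁, cos δ − sin φ₁ sin φ₂ ) = atan2(-0.739598, 0.284103) = -68.987°.
λ₂ = -149.604° + -68.987° = -218.591°, normalized to (−180°, 180°] → 141.409°.
The forward bearing on arrival equals the back-azimuth from the destination plus 180°.
Back-azimuth from P₂ (-30.37°, 141.41°) to P₁ (-23.32°, -149.60°), with Δλ' = λ₁ − λ₂ = -291.01°: atan2( sin Δλ' cos φ₁ , cos φ₂ sin φ₁ − sin φ₂ cos φ₁ cos Δλ' ) = 101.54°.
Final bearing = (101.54° + 180°) mod 360° = 281.54°.

final bearing 281.54°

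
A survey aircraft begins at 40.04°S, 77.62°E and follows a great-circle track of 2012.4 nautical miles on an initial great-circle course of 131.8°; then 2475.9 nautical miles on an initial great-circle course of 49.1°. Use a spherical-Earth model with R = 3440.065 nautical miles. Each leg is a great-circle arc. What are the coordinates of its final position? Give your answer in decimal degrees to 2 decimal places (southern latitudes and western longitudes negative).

latitude -21.53°, longitude 155.72°

Apply the spherical direct solution leg by leg, carrying full precision between legs.
Leg 1: from (-40.04°, 77.62°), δ = 2012.4/3440.065 = 0.584989 rad, θ = 131.8° → φ = -54.90°, λ = 123.33°.
Leg 2: from (-54.90°, 123.33°), δ = 2475.9/3440.065 = 0.719725 rad, θ = 49.1° → φ = -21.53°, λ = 155.72°.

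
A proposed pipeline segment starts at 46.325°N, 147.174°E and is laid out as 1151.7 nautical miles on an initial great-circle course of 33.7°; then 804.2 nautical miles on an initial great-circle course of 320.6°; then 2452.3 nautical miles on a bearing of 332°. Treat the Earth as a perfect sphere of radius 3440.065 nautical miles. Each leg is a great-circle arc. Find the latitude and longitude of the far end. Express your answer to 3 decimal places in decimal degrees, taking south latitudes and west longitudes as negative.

latitude 65.710°, longitude 12.652°

Apply the spherical direct solution leg by leg, carrying full precision between legs.
Leg 1: from (46.325°, 147.174°), δ = 1151.7/3440.065 = 0.334790 rad, θ = 33.7° → φ = 60.678°, λ = 169.030°.
Leg 2: from (60.678°, 169.030°), δ = 804.2/3440.065 = 0.233775 rad, θ = 320.6° → φ = 69.362°, λ = 144.373°.
Leg 3: from (69.362°, 144.373°), δ = 2452.3/3440.065 = 0.712864 rad, θ = 332° → φ = 65.710°, λ = 12.652°.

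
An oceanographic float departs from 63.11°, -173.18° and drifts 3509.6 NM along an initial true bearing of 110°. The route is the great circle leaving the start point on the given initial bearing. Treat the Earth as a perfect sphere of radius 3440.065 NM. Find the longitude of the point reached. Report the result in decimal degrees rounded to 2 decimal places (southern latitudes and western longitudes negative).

longitude -114.98°

The arc subtends δ = 3509.6/3440.065 = 1.020213 rad at the centre.
Converting: φ₁ = 1.101477 rad, θ = 1.919862 rad.
Applying the spherical law of cosines for sides, sin φ₂ = sin φ₁ cos δ + cos φ₁ sin δ cos θ = 0.334787, so φ₂ = 19.56°.
Δλ = atan2( sin θ sin δ cos φ₁ , cos δ − sin φ₁ sin φ₂ ) = atan2(0.362196, 0.224595) = 1.015733 rad = 58.20°.
Hence λ₂ = -173.18° + 58.20° = -114.98°.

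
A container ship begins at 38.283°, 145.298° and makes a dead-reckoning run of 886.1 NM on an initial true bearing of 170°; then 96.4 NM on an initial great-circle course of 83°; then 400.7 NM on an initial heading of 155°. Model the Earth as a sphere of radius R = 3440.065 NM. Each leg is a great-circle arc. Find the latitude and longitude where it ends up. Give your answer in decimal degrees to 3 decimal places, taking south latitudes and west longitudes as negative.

latitude 17.825°, longitude 152.768°

Apply the spherical direct solution leg by leg, carrying full precision between legs.
Leg 1: from (38.283°, 145.298°), δ = 886.1/3440.065 = 0.257582 rad, θ = 170° → φ = 23.715°, λ = 148.067°.
Leg 2: from (23.715°, 148.067°), δ = 96.4/3440.065 = 0.028023 rad, θ = 83° → φ = 23.900°, λ = 149.810°.
Leg 3: from (23.900°, 149.810°), δ = 400.7/3440.065 = 0.116480 rad, θ = 155° → φ = 17.825°, λ = 152.768°.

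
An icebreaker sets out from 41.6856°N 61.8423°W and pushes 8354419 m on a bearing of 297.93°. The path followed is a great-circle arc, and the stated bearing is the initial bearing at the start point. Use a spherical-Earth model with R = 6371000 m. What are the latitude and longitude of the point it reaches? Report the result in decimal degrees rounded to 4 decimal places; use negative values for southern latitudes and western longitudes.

latitude 30.5787°, longitude -159.1469°

The arc subtends δ = 8354419/6371000 = 1.311320 rad at the centre.
Start latitude φ₁ = 0.727551 rad; initial bearing θ = 5.199859 rad.
Destination latitude: φ₂ = arcsin( sin φ₁ cos δ + cos φ₁ sin δ cos θ ) = arcsin(0.508721) = 30.5787°.
For the longitude increment, Δλ = atan2( sin θ sin δ cos φ₁, cos δ − sin φ₁ sin φ₂ ) = atan2(-0.637730, -0.081747) = -97.3046°.
λ₂ = λ₁ + Δλ = -159.1469°.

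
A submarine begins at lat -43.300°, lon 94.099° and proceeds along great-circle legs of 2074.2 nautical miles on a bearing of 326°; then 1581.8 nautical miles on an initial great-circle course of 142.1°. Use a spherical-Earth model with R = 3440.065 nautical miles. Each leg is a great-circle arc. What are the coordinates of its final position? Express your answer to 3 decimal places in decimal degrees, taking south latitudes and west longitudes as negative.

Apply the spherical direct solution leg by leg, carrying full precision between legs.
Leg 1: from (-43.300°, 94.099°), δ = 2074.2/3440.065 = 0.602954 rad, θ = 326° → φ = -12.870°, λ = 75.117°.
Leg 2: from (-12.870°, 75.117°), δ = 1581.8/3440.065 = 0.459817 rad, θ = 142.1° → φ = -32.751°, λ = 94.030°.

latitude -32.751°, longitude 94.030°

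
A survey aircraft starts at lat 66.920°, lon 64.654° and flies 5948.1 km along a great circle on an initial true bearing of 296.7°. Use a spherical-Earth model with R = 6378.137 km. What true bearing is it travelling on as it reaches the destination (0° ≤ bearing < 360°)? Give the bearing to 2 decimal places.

δ = 5948.1/6378.137 = 0.932576 rad (53.4327°).
With φ₁ = 66.920° = 1.167974 rad and θ = 296.7° = 5.178392 rad:
Applying the spherical law of cosines for sides, sin φ₂ = sin φ₁ cos δ + cos φ₁ sin δ cos θ = 0.689549, so φ₂ = 43.594°.
For the longitude increment, Δλ = atan2( sin θ sin δ cos φ₁, cos δ − sin φ₁ sin φ₂ ) = atan2(-0.281279, -0.038590) = -97.812°.
λ₂ = λ₁ + Δλ = -33.158°.
The forward bearing on arrival equals the back-azimuth from the destination plus 180°.
Back-azimuth from P₂ (43.59°, -33.16°) to P₁ (66.92°, 64.65°), with Δλ' = λ₁ − λ₂ = 97.81°: atan2( sin Δλ' cos φ₁ , cos φ₂ sin φ₁ − sin φ₂ cos φ₁ cos Δλ' ) = 28.92°.
Final bearing = (28.92° + 180°) mod 360° = 208.92°.

final bearing 208.92°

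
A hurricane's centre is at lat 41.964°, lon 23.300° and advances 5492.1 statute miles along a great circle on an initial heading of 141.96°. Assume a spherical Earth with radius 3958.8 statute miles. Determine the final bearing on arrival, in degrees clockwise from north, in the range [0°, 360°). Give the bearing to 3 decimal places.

Central angle δ = d/R = 1.387314 rad.
Converting: φ₁ = 0.732410 rad, θ = 2.477669 rad.
Applying the spherical law of cosines for sides, sin φ₂ = sin φ₁ cos δ + cos φ₁ sin δ cos θ = -0.453787, so φ₂ = -26.987°.
For the longitude increment, Δλ = atan2( sin θ sin δ cos φ₁, cos δ − sin φ₁ sin φ₂ ) = atan2(0.450502, 0.485885) = 42.836°.
λ₂ = λ₁ + Δλ = 66.136°.
The forward bearing on arrival equals the back-azimuth from the destination plus 180°.
Back-azimuth from P₂ (-26.987°, 66.136°) to P₁ (41.964°, 23.300°), with Δλ' = λ₁ − λ₂ = -42.836°: atan2( sin Δλ' cos φ₁ , cos φ₂ sin φ₁ − sin φ₂ cos φ₁ cos Δλ' ) = 329.057°.
Final bearing = (329.057° + 180°) mod 360° = 149.057°.

final bearing 149.057°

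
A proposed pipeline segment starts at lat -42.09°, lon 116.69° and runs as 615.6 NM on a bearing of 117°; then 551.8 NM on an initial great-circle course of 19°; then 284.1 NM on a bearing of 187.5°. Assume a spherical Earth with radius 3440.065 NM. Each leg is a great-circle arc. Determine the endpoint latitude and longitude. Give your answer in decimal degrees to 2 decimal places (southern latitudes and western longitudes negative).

latitude -41.95°, longitude 132.81°

Apply the spherical direct solution leg by leg, carrying full precision between legs.
Leg 1: from (-42.09°, 116.69°), δ = 615.6/3440.065 = 0.178950 rad, θ = 117° → φ = -46.02°, λ = 129.89°.
Leg 2: from (-46.02°, 129.89°), δ = 551.8/3440.065 = 0.160404 rad, θ = 19° → φ = -37.26°, λ = 133.64°.
Leg 3: from (-37.26°, 133.64°), δ = 284.1/3440.065 = 0.082586 rad, θ = 187.5° → φ = -41.95°, λ = 132.81°.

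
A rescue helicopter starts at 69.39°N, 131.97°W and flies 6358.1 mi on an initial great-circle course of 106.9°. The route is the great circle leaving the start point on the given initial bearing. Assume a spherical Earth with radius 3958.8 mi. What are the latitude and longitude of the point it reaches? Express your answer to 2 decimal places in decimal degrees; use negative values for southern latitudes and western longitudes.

Angular distance δ = d/R = 6358.1 / 3958.8 = 1.606067 rad.
Start latitude φ₁ = 1.211084 rad; initial bearing θ = 1.865757 rad.
Destination latitude: φ₂ = arcsin( sin φ₁ cos δ + cos φ₁ sin δ cos θ ) = arcsin(-0.135272) = -7.77°.
For the longitude increment, Δλ = atan2( sin θ sin δ cos φ₁, cos δ − sin φ₁ sin φ₂ ) = atan2(0.336594, 0.091350) = 74.82°.
Hence λ₂ = -131.97° + 74.82° = -57.15°.

latitude -7.77°, longitude -57.15°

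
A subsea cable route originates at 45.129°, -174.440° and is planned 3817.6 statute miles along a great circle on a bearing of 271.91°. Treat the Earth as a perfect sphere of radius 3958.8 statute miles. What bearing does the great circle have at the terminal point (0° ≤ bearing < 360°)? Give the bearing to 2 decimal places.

The arc subtends δ = 3817.6/3958.8 = 0.964333 rad at the centre.
Start latitude φ₁ = 0.787650 rad; initial bearing θ = 4.745725 rad.
Applying the spherical law of cosines for sides, sin φ₂ = sin φ₁ cos δ + cos φ₁ sin δ cos θ = 0.423254, so φ₂ = 25.040°.
Δλ = atan2( sin θ sin δ cos φ₁ , cos δ − sin φ₁ sin φ₂ ) = atan2(-0.579376, 0.270007) = -1.134692 rad = -65.013°.
λ₂ = -174.440° + -65.013° = -239.453°, normalized to (−180°, 180°] → 120.547°.
The forward bearing on arrival equals the back-azimuth from the destination plus 180°.
Back-azimuth from P₂ (25.04°, 120.55°) to P₁ (45.13°, -174.44°), with Δλ' = λ₁ − λ₂ = -294.99°: atan2( sin Δλ' cos φ₁ , cos φ₂ sin φ₁ − sin φ₂ cos φ₁ cos Δλ' ) = 51.10°.
Final bearing = (51.10° + 180°) mod 360° = 231.10°.

final bearing 231.10°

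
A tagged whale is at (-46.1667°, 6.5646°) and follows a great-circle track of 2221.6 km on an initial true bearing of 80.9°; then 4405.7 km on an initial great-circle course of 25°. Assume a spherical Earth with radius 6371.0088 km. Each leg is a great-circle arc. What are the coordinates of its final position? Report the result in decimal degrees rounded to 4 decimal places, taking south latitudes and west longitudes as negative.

latitude -2.8392°, longitude 48.2804°

Apply the spherical direct solution leg by leg, carrying full precision between legs.
Leg 1: from (-46.1667°, 6.5646°), δ = 2221.6/6371.0088 = 0.348705 rad, θ = 80.9° → φ = -39.8305°, λ = 32.6257°.
Leg 2: from (-39.8305°, 32.6257°), δ = 4405.7/6371.0088 = 0.691523 rad, θ = 25° → φ = -2.8392°, λ = 48.2804°.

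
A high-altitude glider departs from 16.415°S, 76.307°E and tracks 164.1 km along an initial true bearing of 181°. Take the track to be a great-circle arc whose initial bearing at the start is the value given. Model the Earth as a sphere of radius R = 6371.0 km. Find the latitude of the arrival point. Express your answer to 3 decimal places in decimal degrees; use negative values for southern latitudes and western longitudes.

latitude -17.891°

δ = 164.1/6371 = 0.025757 rad (1.4758°).
Converting: φ₁ = -0.286496 rad, θ = 3.159046 rad.
Destination latitude: φ₂ = arcsin( sin φ₁ cos δ + cos φ₁ sin δ cos θ ) = arcsin(-0.307200) = -17.891°.
For the longitude increment, Δλ = atan2( sin θ sin δ cos φ₁, cos δ − sin φ₁ sin φ₂ ) = atan2(-0.000431, 0.912856) = -0.027°.
Hence λ₂ = 76.307° + -0.027° = 76.280°.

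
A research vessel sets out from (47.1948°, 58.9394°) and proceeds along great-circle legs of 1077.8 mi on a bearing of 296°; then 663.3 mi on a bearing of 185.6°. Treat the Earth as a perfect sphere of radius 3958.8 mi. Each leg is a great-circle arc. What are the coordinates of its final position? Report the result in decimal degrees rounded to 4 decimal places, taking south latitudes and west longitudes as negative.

Apply the spherical direct solution leg by leg, carrying full precision between legs.
Leg 1: from (47.1948°, 58.9394°), δ = 1077.8/3958.8 = 0.272254 rad, θ = 296° → φ = 51.8824°, λ = 35.8891°.
Leg 2: from (51.8824°, 35.8891°), δ = 663.3/3958.8 = 0.167551 rad, θ = 185.6° → φ = 42.3205°, λ = 34.6279°.

latitude 42.3205°, longitude 34.6279°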